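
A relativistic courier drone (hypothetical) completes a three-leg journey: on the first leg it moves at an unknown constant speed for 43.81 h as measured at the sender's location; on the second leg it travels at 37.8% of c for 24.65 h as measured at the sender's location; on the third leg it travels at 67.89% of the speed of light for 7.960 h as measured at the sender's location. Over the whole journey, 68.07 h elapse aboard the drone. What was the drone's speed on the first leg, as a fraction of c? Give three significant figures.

Leg 1: speed unknown; τ_1 = 43.81/γ_1.
Leg 2: β = 0.378; γ = 1/√(1 − 0.378²) = 1/√0.8571 = 1.080; τ_2 = 24.65/1.080 = 22.82 h.
Leg 3: β = 0.6789; γ = 1/√(1 − 0.6789²) = 1/√0.5391 = 1.362; τ_3 = 7.960/1.362 = 5.844 h.
Total proper time: τ_1 + 22.82 + 5.844 = 68.07, so τ_1 = 68.07 − 28.67 = 39.40 h.
γ_1 = 43.81/39.40 = 1.112; β = √(1 − 1/γ²) = √0.1910.

β = 0.437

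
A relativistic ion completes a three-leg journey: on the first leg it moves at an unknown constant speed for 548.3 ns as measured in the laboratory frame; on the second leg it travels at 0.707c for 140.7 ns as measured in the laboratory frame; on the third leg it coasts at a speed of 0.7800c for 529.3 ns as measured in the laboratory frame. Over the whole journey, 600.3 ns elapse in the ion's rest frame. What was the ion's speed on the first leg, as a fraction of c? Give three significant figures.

β = 0.951

Leg 1: speed unknown; τ_1 = 548.3/γ_1.
Leg 2: γ = 1/√(1 − 0.707²) = 1/√0.5002 = 1.414; τ_2 = 140.7/1.414 = 99.50 ns.
Leg 3: γ = 1/√(1 − 0.7800²) = 1/√0.3916 = 1.598; τ_3 = 529.3/1.598 = 331.2 ns.
Total proper time: τ_1 + 99.50 + 331.2 = 600.3, so τ_1 = 600.3 − 430.7 = 169.6 ns.
γ_1 = 548.3/169.6 = 3.233; β = √(1 − 1/γ²) = √0.9044.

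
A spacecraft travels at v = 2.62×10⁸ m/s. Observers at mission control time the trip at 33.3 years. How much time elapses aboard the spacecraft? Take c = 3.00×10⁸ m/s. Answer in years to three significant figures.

β = 2.62×10⁸/3.00×10⁸ = 0.8733; γ = 1/√(1 − 0.8733²) = 2.053
The interval measured at mission control is the dilated one; the clock aboard the spacecraft measures the proper time τ = Δt/γ = 33.3/2.053 years.

τ = 16.2 years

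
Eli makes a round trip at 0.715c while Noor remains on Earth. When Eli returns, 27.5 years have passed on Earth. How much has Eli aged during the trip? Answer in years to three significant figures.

τ = 19.2 years

γ = 1/√(1 − 0.715²) = 1/√0.4888 = 1.430
Eli's clock measures proper time along the trip: τ = Δt/γ = 27.5/1.430 years.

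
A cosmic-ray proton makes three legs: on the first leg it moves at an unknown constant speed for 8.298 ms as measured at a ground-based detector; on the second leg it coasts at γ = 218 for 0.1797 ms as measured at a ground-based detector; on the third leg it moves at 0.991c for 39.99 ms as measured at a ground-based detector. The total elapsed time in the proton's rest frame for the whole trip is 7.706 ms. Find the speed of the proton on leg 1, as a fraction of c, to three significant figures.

Leg 1: speed unknown; τ_1 = 8.298/γ_1.
Leg 2: γ = 218; τ_2 = 0.1797/218.0 = 8.243×10⁻⁴ ms.
Leg 3: γ = 1/√(1 − 0.991²) = 1/√0.01792 = 7.470; τ_3 = 39.99/7.470 = 5.353 ms.
Total proper time: τ_1 + 8.243×10⁻⁴ + 5.353 = 7.706, so τ_1 = 7.706 − 5.354 = 2.352 ms.
γ_1 = 8.298/2.352 = 3.528; β = √(1 − 1/γ²) = √0.9197.

β = 0.959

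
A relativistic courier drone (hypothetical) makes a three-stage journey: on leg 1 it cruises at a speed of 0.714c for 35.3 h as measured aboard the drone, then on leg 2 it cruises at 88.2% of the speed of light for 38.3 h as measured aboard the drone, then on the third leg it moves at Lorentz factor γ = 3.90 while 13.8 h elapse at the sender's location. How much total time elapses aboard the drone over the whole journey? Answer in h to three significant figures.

Leg 1: 35.3 h is already measured aboard the drone.
Leg 2: 38.3 h is already measured aboard the drone.
Leg 3: γ = 3.90; τ_3 = 13.8/3.900 = 3.538 h.
Total: 35.30 + 38.30 + 3.538 h.

τ = 77.1 h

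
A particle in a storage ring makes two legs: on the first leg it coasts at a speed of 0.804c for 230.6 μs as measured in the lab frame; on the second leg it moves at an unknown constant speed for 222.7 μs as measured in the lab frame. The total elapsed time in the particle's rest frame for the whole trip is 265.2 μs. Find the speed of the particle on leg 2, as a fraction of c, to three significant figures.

Leg 1: γ = 1/√(1 − 0.804²) = 1/√0.3536 = 1.682; τ_1 = 230.6/1.682 = 137.1 μs.
Leg 2: speed unknown; τ_2 = 222.7/γ_2.
Total proper time: 137.1 + τ_2 = 265.2, so τ_2 = 265.2 − 137.1 = 128.1 μs.
γ_2 = 222.7/128.1 = 1.739; β = √(1 − 1/γ²) = √0.6692.

β = 0.818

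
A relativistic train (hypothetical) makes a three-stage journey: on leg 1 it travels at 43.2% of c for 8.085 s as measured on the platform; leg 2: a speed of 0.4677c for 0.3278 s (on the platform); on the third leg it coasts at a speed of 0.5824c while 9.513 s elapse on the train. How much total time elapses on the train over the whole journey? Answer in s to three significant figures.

τ = 17.1 s

Leg 1: β = 0.432; γ = 1/√(1 − 0.432²) = 1/√0.8134 = 1.109; τ_1 = 8.085/1.109 = 7.292 s.
Leg 2: γ = 1/√(1 − 0.4677²) = 1/√0.7813 = 1.131; τ_2 = 0.3278/1.131 = 0.2897 s.
Leg 3: 9.513 s is already measured on the train.
Total: 7.292 + 0.2897 + 9.513 s.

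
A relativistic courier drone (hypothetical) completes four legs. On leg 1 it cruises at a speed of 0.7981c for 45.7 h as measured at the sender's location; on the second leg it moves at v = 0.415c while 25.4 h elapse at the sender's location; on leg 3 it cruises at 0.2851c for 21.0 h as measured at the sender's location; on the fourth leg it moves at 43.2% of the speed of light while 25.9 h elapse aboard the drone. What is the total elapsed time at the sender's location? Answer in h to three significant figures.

Δt = 121 h

Leg 1: 45.7 h is already measured at the sender's location.
Leg 2: 25.4 h is already measured at the sender's location.
Leg 3: 21.0 h is already measured at the sender's location.
Leg 4: β = 0.432; γ = 1/√(1 − 0.432²) = 1/√0.8134 = 1.109; Δt_4 = 1.109 × 25.9 = 28.72 h.
Total: 45.70 + 25.40 + 21.00 + 28.72 h.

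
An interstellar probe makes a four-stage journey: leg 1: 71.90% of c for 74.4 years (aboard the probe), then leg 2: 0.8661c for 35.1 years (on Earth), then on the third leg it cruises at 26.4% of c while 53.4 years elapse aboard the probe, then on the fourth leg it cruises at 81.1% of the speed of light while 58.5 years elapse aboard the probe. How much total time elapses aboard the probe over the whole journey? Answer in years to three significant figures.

τ = 204 years

Leg 1: 74.4 years is already measured aboard the probe.
Leg 2: γ = 1/√(1 − 0.8661²) = 1/√0.2499 = 2.001; τ_2 = 35.1/2.001 = 17.55 years.
Leg 3: 53.4 years is already measured aboard the probe.
Leg 4: 58.5 years is already measured aboard the probe.
Total: 74.40 + 17.55 + 53.40 + 58.50 years.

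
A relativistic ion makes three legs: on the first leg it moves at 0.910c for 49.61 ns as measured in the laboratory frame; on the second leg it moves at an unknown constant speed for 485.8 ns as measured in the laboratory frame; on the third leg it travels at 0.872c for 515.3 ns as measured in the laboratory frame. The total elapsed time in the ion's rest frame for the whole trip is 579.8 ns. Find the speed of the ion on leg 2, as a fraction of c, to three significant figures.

β = 0.775

Leg 1: γ = 1/√(1 − 0.910²) = 1/√0.1719 = 2.412; τ_1 = 49.61/2.412 = 20.57 ns.
Leg 2: speed unknown; τ_2 = 485.8/γ_2.
Leg 3: γ = 1/√(1 − 0.872²) = 1/√0.2396 = 2.043; τ_3 = 515.3/2.043 = 252.2 ns.
Total proper time: 20.57 + τ_2 + 252.2 = 579.8, so τ_2 = 579.8 − 272.8 = 307.0 ns.
γ_2 = 485.8/307.0 = 1.582; β = √(1 − 1/γ²) = √0.6007.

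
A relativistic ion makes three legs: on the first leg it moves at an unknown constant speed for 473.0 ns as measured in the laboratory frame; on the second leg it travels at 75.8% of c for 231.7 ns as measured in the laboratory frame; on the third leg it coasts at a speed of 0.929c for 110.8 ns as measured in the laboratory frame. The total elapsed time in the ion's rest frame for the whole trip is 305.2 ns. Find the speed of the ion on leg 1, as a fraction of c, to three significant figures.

β = 0.971

Leg 1: speed unknown; τ_1 = 473.0/γ_1.
Leg 2: β = 0.758; γ = 1/√(1 − 0.758²) = 1/√0.4254 = 1.533; τ_2 = 231.7/1.533 = 151.1 ns.
Leg 3: γ = 1/√(1 − 0.929²) = 1/√0.1370 = 2.702; τ_3 = 110.8/2.702 = 41.00 ns.
Total proper time: τ_1 + 151.1 + 41.00 = 305.2, so τ_1 = 305.2 − 192.1 = 113.1 ns.
γ_1 = 473.0/113.1 = 4.183; β = √(1 − 1/γ²) = √0.9429.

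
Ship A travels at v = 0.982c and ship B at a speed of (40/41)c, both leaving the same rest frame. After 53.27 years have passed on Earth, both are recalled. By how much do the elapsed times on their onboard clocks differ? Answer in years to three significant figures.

A: γ = 1/√(1 − 0.982²) = 1/√0.03568 = 5.294; τ_A = 53.27/5.294 = 10.06 years.
B: γ = 1/√(1 − (40/41)²) = 41/9 ≈ 4.556; τ_B = 53.27/4.556 = 11.69 years.

|τ_A − τ_B| = 1.63 years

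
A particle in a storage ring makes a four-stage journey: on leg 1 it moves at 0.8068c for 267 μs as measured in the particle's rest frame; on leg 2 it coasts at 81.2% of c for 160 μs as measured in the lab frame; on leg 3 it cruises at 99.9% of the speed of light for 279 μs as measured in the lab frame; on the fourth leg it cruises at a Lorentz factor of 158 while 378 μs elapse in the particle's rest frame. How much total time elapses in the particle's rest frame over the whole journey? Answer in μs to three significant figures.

Leg 1: 267 μs is already measured in the particle's rest frame.
Leg 2: β = 0.812; γ = 1/√(1 − 0.812²) = 1/√0.3407 = 1.713; τ_2 = 160/1.713 = 93.39 μs.
Leg 3: β = 0.999; γ = 1/√(1 − 0.999²) = 1/√0.001999 = 22.37; τ_3 = 279/22.37 = 12.47 μs.
Leg 4: 378 μs is already measured in the particle's rest frame.
Total: 267.0 + 93.39 + 12.47 + 378.0 μs.

τ = 751 μs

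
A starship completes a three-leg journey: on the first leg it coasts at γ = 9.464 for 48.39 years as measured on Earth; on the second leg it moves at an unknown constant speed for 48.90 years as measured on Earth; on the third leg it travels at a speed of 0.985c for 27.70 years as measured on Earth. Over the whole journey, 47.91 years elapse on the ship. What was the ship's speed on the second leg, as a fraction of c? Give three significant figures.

β = 0.629

Leg 1: γ = 9.464; τ_1 = 48.39/9.464 = 5.113 years.
Leg 2: speed unknown; τ_2 = 48.90/γ_2.
Leg 3: γ = 1/√(1 − 0.985²) = 1/√0.02977 = 5.795; τ_3 = 27.70/5.795 = 4.780 years.
Total proper time: 5.113 + τ_2 + 4.780 = 47.91, so τ_2 = 47.91 − 9.893 = 38.02 years.
γ_2 = 48.90/38.02 = 1.286; β = √(1 − 1/γ²) = √0.3956.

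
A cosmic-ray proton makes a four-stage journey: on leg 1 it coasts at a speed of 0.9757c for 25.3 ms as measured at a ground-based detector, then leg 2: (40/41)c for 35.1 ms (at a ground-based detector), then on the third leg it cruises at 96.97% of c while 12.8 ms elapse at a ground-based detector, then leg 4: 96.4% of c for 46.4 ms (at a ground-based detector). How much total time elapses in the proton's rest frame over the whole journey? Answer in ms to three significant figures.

Leg 1: γ = 1/√(1 − 0.9757²) = 1/√0.04801 = 4.564; τ_1 = 25.3/4.564 = 5.544 ms.
Leg 2: γ = 1/√(1 − (40/41)²) = 41/9 ≈ 4.556; τ_2 = 35.1/4.556 = 7.705 ms.
Leg 3: β = 0.9697; γ = 1/√(1 − 0.9697²) = 1/√0.05968 = 4.093; τ_3 = 12.8/4.093 = 3.127 ms.
Leg 4: β = 0.964; γ = 1/√(1 − 0.964²) = 1/√0.07070 = 3.761; τ_4 = 46.4/3.761 = 12.34 ms.
Total: 5.544 + 7.705 + 3.127 + 12.34 ms.

τ = 28.7 ms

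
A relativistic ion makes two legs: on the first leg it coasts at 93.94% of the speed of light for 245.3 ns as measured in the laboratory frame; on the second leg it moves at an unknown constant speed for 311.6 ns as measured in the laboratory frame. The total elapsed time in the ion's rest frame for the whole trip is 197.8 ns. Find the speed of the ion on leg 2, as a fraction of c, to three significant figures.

Leg 1: β = 0.9394; γ = 1/√(1 − 0.9394²) = 1/√0.1175 = 2.917; τ_1 = 245.3/2.917 = 84.09 ns.
Leg 2: speed unknown; τ_2 = 311.6/γ_2.
Total proper time: 84.09 + τ_2 = 197.8, so τ_2 = 197.8 − 84.09 = 113.7 ns.
γ_2 = 311.6/113.7 = 2.740; β = √(1 − 1/γ²) = √0.8668.

β = 0.931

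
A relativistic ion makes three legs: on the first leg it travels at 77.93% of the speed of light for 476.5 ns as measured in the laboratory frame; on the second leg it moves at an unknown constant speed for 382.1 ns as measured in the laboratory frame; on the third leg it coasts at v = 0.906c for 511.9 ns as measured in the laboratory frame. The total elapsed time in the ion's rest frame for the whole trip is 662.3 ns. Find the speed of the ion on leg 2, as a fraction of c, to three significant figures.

Leg 1: β = 0.7793; γ = 1/√(1 − 0.7793²) = 1/√0.3927 = 1.596; τ_1 = 476.5/1.596 = 298.6 ns.
Leg 2: speed unknown; τ_2 = 382.1/γ_2.
Leg 3: γ = 1/√(1 − 0.906²) = 1/√0.1792 = 2.363; τ_3 = 511.9/2.363 = 216.7 ns.
Total proper time: 298.6 + τ_2 + 216.7 = 662.3, so τ_2 = 662.3 − 515.3 = 147.0 ns.
γ_2 = 382.1/147.0 = 2.599; β = √(1 − 1/γ²) = √0.8519.

β = 0.923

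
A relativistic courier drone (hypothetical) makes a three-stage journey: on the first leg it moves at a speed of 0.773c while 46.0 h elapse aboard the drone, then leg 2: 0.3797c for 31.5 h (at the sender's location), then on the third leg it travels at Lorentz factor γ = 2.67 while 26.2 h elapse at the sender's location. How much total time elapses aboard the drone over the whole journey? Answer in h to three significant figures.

Leg 1: 46.0 h is already measured aboard the drone.
Leg 2: γ = 1/√(1 − 0.3797²) = 1/√0.8558 = 1.081; τ_2 = 31.5/1.081 = 29.14 h.
Leg 3: γ = 2.67; τ_3 = 26.2/2.670 = 9.813 h.
Total: 46.00 + 29.14 + 9.813 h.

τ = 85.0 h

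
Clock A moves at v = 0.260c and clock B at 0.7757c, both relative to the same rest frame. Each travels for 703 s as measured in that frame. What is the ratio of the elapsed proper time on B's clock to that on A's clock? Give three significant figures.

A: γ = 1/√(1 − 0.260²) = 1/√0.9324 = 1.036. B: γ = 1/√(1 − 0.7757²) = 1/√0.3983 = 1.585.
τ_A/τ_B = γ_B/γ_A = 1.585/1.036 = 1.530, so τ_B/τ_A = 0.6536.

τ_B/τ_A = 0.654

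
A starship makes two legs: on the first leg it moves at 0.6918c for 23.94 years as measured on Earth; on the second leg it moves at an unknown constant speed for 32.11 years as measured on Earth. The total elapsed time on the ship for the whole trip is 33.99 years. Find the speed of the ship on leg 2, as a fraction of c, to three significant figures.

Leg 1: γ = 1/√(1 − 0.6918²) = 1/√0.5214 = 1.385; τ_1 = 23.94/1.385 = 17.29 years.
Leg 2: speed unknown; τ_2 = 32.11/γ_2.
Total proper time: 17.29 + τ_2 = 33.99, so τ_2 = 33.99 − 17.29 = 16.70 years.
γ_2 = 32.11/16.70 = 1.922; β = √(1 − 1/γ²) = √0.7294.

β = 0.854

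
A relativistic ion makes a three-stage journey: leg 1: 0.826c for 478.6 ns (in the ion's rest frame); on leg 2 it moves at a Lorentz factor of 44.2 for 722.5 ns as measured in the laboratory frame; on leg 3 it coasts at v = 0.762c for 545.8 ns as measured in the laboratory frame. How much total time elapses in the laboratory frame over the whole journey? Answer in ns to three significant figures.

Δt = 2120 ns

Leg 1: γ = 1/√(1 − 0.826²) = 1/√0.3177 = 1.774; Δt_1 = 1.774 × 478.6 = 849.1 ns.
Leg 2: 722.5 ns is already measured in the laboratory frame.
Leg 3: 545.8 ns is already measured in the laboratory frame.
Total: 849.1 + 722.5 + 545.8 ns.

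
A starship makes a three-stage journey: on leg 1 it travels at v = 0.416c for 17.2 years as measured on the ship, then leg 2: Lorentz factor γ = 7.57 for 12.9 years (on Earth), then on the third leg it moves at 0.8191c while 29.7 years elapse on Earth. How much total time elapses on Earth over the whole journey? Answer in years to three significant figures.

Δt = 61.5 years

Leg 1: γ = 1/√(1 − 0.416²) = 1/√0.8269 = 1.100; Δt_1 = 1.100 × 17.2 = 18.91 years.
Leg 2: 12.9 years is already measured on Earth.
Leg 3: 29.7 years is already measured on Earth.
Total: 18.91 + 12.90 + 29.70 years.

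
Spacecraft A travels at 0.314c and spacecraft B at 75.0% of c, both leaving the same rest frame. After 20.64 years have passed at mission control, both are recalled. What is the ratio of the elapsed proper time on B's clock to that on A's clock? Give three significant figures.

τ_B/τ_A = 0.697

A: γ = 1/√(1 − 0.314²) = 1/√0.9014 = 1.053. B: β = 0.750; γ = 1/√(1 − 0.750²) = 1/√0.4375 = 1.512.
τ_A/τ_B = γ_B/γ_A = 1.512/1.053 = 1.435, so τ_B/τ_A = 0.6967.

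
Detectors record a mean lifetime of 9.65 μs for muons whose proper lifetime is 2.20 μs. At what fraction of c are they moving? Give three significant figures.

γ = Δt/τ₀ = 9.65/2.20 = 4.386
β = √(1 − 1/γ²) = √(1 − 0.05197) = √0.9480

β = 0.974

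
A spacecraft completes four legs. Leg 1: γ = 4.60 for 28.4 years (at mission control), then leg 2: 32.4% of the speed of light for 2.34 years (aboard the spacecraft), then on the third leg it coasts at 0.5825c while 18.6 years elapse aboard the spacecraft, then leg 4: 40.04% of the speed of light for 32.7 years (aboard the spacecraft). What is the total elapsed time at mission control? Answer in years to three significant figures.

Leg 1: 28.4 years is already measured at mission control.
Leg 2: β = 0.324; γ = 1/√(1 − 0.324²) = 1/√0.8950 = 1.057; Δt_2 = 1.057 × 2.34 = 2.473 years.
Leg 3: γ = 1/√(1 − 0.5825²) = 1/√0.6607 = 1.230; Δt_3 = 1.230 × 18.6 = 22.88 years.
Leg 4: β = 0.4004; γ = 1/√(1 − 0.4004²) = 1/√0.8397 = 1.091; Δt_4 = 1.091 × 32.7 = 35.69 years.
Total: 28.40 + 2.473 + 22.88 + 35.69 years.

Δt = 89.4 years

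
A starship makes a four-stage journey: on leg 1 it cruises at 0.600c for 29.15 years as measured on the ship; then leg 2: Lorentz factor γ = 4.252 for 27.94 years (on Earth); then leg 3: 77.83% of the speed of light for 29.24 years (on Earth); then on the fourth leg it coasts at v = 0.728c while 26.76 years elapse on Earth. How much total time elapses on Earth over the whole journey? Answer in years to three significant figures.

Δt = 120 years

Leg 1: γ = 1/√(1 − 0.600²) = 5/4 = 1.250; Δt_1 = 1.250 × 29.15 = 36.44 years.
Leg 2: 27.94 years is already measured on Earth.
Leg 3: 29.24 years is already measured on Earth.
Leg 4: 26.76 years is already measured on Earth.
Total: 36.44 + 27.94 + 29.24 + 26.76 years.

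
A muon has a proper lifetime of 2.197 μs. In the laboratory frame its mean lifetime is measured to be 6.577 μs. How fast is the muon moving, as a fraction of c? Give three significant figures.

γ = Δt/τ₀ = 6.577/2.197 = 2.994
β = √(1 − 1/γ²) = √(1 − 0.1116) = √0.8884

β = 0.943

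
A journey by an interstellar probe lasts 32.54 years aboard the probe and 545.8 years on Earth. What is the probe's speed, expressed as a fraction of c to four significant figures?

v = 0.9982c

The proper time is measured aboard the probe (both events occur at the probe's location); Δt is measured on Earth. γ = Δt/τ = 545.8/32.54 = 16.77.
β = √(1 − 1/γ²) = √(1 − 0.003554) = √0.9964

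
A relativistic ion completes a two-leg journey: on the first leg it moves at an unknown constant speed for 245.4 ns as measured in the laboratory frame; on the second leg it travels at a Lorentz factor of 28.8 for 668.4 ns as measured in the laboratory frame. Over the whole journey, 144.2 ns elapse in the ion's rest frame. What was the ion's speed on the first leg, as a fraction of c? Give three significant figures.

Leg 1: speed unknown; τ_1 = 245.4/γ_1.
Leg 2: γ = 28.8; τ_2 = 668.4/28.80 = 23.21 ns.
Total proper time: τ_1 + 23.21 = 144.2, so τ_1 = 144.2 − 23.21 = 121.0 ns.
γ_1 = 245.4/121.0 = 2.028; β = √(1 − 1/γ²) = √0.7569.

β = 0.870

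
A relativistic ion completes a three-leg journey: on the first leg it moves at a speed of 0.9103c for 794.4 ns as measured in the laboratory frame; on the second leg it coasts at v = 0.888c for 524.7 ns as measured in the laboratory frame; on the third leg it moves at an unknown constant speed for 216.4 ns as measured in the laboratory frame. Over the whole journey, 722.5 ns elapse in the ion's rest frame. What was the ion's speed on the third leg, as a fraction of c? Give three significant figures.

β = 0.710

Leg 1: γ = 1/√(1 − 0.9103²) = 1/√0.1714 = 2.416; τ_1 = 794.4/2.416 = 328.8 ns.
Leg 2: γ = 1/√(1 − 0.888²) = 1/√0.2115 = 2.175; τ_2 = 524.7/2.175 = 241.3 ns.
Leg 3: speed unknown; τ_3 = 216.4/γ_3.
Total proper time: 328.8 + 241.3 + τ_3 = 722.5, so τ_3 = 722.5 − 570.1 = 152.4 ns.
γ_3 = 216.4/152.4 = 1.420; β = √(1 − 1/γ²) = √0.5042.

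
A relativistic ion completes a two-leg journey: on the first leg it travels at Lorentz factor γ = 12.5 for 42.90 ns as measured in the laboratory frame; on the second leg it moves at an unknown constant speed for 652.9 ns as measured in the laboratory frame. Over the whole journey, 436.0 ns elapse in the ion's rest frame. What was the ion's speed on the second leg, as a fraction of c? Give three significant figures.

Leg 1: γ = 12.5; τ_1 = 42.90/12.50 = 3.432 ns.
Leg 2: speed unknown; τ_2 = 652.9/γ_2.
Total proper time: 3.432 + τ_2 = 436.0, so τ_2 = 436.0 − 3.432 = 432.6 ns.
γ_2 = 652.9/432.6 = 1.509; β = √(1 − 1/γ²) = √0.5610.

β = 0.749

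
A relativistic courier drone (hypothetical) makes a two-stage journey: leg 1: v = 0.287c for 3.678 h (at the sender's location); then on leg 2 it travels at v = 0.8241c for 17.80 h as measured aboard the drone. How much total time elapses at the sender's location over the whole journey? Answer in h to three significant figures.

Leg 1: 3.678 h is already measured at the sender's location.
Leg 2: γ = 1/√(1 − 0.8241²) = 1/√0.3209 = 1.765; Δt_2 = 1.765 × 17.80 = 31.42 h.
Total: 3.678 + 31.42 h.

Δt = 35.1 h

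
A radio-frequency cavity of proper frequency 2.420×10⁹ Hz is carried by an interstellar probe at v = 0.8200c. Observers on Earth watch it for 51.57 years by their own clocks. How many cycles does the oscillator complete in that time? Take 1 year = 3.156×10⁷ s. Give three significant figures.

N = 2.25×10¹⁸

γ = 1/√(1 − 0.8200²) = 1/√0.3276 = 1.747
During 51.57 years of lab time, the oscillator's proper time advances by τ = Δt/γ = 51.57/1.747 = 29.52 years = 9.315×10⁸ s.
N = f × τ = 2.420×10⁹ × 9.315×10⁸ = 2.254×10¹⁸.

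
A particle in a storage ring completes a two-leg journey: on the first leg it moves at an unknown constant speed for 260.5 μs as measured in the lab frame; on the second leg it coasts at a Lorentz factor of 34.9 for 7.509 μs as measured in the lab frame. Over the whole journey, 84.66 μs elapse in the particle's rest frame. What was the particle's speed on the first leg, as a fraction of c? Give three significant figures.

Leg 1: speed unknown; τ_1 = 260.5/γ_1.
Leg 2: γ = 34.9; τ_2 = 7.509/34.90 = 0.2152 μs.
Total proper time: τ_1 + 0.2152 = 84.66, so τ_1 = 84.66 − 0.2152 = 84.44 μs.
γ_1 = 260.5/84.44 = 3.085; β = √(1 − 1/γ²) = √0.8949.

β = 0.946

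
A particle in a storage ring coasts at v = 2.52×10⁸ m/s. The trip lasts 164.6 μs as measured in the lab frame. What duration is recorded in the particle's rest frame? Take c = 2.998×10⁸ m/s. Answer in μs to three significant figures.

β = 2.52×10⁸/2.998×10⁸ = 0.8406; γ = 1/√(1 − 0.8406²) = 1.846
The interval measured in the lab frame is the dilated one; the clock in the particle's rest frame measures the proper time τ = Δt/γ = 164.6/1.846 μs.

τ = 89.2 μs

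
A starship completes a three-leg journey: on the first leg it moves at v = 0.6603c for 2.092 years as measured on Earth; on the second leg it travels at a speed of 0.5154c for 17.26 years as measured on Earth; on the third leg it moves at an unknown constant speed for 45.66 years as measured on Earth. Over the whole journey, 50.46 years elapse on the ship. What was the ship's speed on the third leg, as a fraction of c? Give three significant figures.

Leg 1: γ = 1/√(1 − 0.6603²) = 1/√0.5640 = 1.332; τ_1 = 2.092/1.332 = 1.571 years.
Leg 2: γ = 1/√(1 − 0.5154²) = 1/√0.7344 = 1.167; τ_2 = 17.26/1.167 = 14.79 years.
Leg 3: speed unknown; τ_3 = 45.66/γ_3.
Total proper time: 1.571 + 14.79 + τ_3 = 50.46, so τ_3 = 50.46 − 16.36 = 34.10 years.
γ_3 = 45.66/34.10 = 1.339; β = √(1 − 1/γ²) = √0.4423.

β = 0.665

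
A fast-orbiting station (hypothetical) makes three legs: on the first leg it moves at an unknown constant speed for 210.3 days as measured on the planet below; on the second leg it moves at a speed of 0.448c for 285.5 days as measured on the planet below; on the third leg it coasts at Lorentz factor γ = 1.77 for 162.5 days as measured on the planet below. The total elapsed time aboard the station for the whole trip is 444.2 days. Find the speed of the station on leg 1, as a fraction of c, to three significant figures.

Leg 1: speed unknown; τ_1 = 210.3/γ_1.
Leg 2: γ = 1/√(1 − 0.448²) = 1/√0.7993 = 1.119; τ_2 = 285.5/1.119 = 255.2 days.
Leg 3: γ = 1.77; τ_3 = 162.5/1.770 = 91.81 days.
Total proper time: τ_1 + 255.2 + 91.81 = 444.2, so τ_1 = 444.2 − 347.1 = 97.15 days.
γ_1 = 210.3/97.15 = 2.165; β = √(1 − 1/γ²) = √0.7866.

β = 0.887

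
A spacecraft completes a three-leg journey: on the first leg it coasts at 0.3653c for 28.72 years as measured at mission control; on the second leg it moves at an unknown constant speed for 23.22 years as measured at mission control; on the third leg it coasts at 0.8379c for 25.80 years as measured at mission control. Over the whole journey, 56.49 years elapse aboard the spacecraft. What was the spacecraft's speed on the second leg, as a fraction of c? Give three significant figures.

β = 0.738

Leg 1: γ = 1/√(1 − 0.3653²) = 1/√0.8666 = 1.074; τ_1 = 28.72/1.074 = 26.74 years.
Leg 2: speed unknown; τ_2 = 23.22/γ_2.
Leg 3: γ = 1/√(1 − 0.8379²) = 1/√0.2979 = 1.832; τ_3 = 25.80/1.832 = 14.08 years.
Total proper time: 26.74 + τ_2 + 14.08 = 56.49, so τ_2 = 56.49 − 40.82 = 15.67 years.
γ_2 = 23.22/15.67 = 1.482; β = √(1 − 1/γ²) = √0.5444.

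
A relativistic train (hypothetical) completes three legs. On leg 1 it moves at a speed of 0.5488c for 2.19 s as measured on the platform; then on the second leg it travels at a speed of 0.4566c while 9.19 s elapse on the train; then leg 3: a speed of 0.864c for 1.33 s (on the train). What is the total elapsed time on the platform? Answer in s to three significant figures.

Leg 1: 2.19 s is already measured on the platform.
Leg 2: γ = 1/√(1 − 0.4566²) = 1/√0.7915 = 1.124; Δt_2 = 1.124 × 9.19 = 10.33 s.
Leg 3: γ = 1/√(1 − 0.864²) = 1/√0.2535 = 1.986; Δt_3 = 1.986 × 1.33 = 2.642 s.
Total: 2.190 + 10.33 + 2.642 s.

Δt = 15.2 s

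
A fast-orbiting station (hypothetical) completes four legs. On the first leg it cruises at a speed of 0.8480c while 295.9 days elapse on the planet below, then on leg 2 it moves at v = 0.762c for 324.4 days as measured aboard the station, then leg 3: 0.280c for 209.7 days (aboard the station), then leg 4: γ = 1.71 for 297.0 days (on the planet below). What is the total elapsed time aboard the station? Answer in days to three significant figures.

τ = 865 days

Leg 1: γ = 1/√(1 − 0.8480²) = 1/√0.2809 = 1.887; τ_1 = 295.9/1.887 = 156.8 days.
Leg 2: 324.4 days is already measured aboard the station.
Leg 3: 209.7 days is already measured aboard the station.
Leg 4: γ = 1.71; τ_4 = 297.0/1.710 = 173.7 days.
Total: 156.8 + 324.4 + 209.7 + 173.7 days.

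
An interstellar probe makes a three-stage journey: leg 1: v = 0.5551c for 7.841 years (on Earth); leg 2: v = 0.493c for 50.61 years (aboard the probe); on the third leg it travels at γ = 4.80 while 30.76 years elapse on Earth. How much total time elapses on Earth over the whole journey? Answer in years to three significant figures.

Δt = 96.8 years

Leg 1: 7.841 years is already measured on Earth.
Leg 2: γ = 1/√(1 − 0.493²) = 1/√0.7570 = 1.149; Δt_2 = 1.149 × 50.61 = 58.17 years.
Leg 3: 30.76 years is already measured on Earth.
Total: 7.841 + 58.17 + 30.76 years.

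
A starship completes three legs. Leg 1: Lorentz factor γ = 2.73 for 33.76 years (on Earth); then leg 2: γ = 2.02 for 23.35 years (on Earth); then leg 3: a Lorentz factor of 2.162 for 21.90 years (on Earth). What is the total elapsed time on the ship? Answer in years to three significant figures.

Leg 1: γ = 2.73; τ_1 = 33.76/2.730 = 12.37 years.
Leg 2: γ = 2.02; τ_2 = 23.35/2.020 = 11.56 years.
Leg 3: γ = 2.162; τ_3 = 21.90/2.162 = 10.13 years.
Total: 12.37 + 11.56 + 10.13 years.

τ = 34.1 years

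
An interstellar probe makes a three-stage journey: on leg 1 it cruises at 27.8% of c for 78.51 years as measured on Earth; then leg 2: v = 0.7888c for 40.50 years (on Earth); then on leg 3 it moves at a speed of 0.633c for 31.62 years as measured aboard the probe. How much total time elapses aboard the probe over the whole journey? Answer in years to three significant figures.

Leg 1: β = 0.278; γ = 1/√(1 − 0.278²) = 1/√0.9227 = 1.041; τ_1 = 78.51/1.041 = 75.42 years.
Leg 2: γ = 1/√(1 − 0.7888²) = 1/√0.3778 = 1.627; τ_2 = 40.50/1.627 = 24.89 years.
Leg 3: 31.62 years is already measured aboard the probe.
Total: 75.42 + 24.89 + 31.62 years.

τ = 132 years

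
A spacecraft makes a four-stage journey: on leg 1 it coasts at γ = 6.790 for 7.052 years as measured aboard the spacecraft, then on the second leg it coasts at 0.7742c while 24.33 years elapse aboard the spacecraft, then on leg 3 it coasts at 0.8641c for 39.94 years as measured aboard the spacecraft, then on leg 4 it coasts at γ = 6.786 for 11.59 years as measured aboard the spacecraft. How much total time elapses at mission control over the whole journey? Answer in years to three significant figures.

Leg 1: γ = 6.790; Δt_1 = 6.790 × 7.052 = 47.88 years.
Leg 2: γ = 1/√(1 − 0.7742²) = 1/√0.4006 = 1.580; Δt_2 = 1.580 × 24.33 = 38.44 years.
Leg 3: γ = 1/√(1 − 0.8641²) = 1/√0.2533 = 1.987; Δt_3 = 1.987 × 39.94 = 79.35 years.
Leg 4: γ = 6.786; Δt_4 = 6.786 × 11.59 = 78.65 years.
Total: 47.88 + 38.44 + 79.35 + 78.65 years.

Δt = 244 years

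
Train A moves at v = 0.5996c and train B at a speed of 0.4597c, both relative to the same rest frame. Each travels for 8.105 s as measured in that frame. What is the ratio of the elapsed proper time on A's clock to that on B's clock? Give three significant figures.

A: γ = 1/√(1 − 0.5996²) = 1/√0.6405 = 1.250. B: γ = 1/√(1 − 0.4597²) = 1/√0.7887 = 1.126.
τ_A/τ_B = γ_B/γ_A = 1.126/1.250 = 0.9012, so τ_A/τ_B = 0.9012.

τ_A/τ_B = 0.901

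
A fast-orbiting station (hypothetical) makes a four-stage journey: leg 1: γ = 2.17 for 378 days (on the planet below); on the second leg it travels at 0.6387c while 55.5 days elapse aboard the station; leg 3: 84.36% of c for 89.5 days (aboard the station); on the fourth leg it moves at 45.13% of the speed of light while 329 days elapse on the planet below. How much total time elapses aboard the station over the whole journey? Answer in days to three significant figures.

Leg 1: γ = 2.17; τ_1 = 378/2.170 = 174.2 days.
Leg 2: 55.5 days is already measured aboard the station.
Leg 3: 89.5 days is already measured aboard the station.
Leg 4: β = 0.4513; γ = 1/√(1 − 0.4513²) = 1/√0.7963 = 1.121; τ_4 = 329/1.121 = 293.6 days.
Total: 174.2 + 55.50 + 89.50 + 293.6 days.

τ = 613 days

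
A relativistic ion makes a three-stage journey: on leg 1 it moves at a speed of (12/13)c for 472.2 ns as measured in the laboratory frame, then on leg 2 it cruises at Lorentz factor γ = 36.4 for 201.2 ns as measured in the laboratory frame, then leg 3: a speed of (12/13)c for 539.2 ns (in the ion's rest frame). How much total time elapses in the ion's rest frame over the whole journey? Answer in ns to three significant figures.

τ = 726 ns

Leg 1: γ = 1/√(1 − (12/13)²) = 13/5 = 2.600; τ_1 = 472.2/2.600 = 181.6 ns.
Leg 2: γ = 36.4; τ_2 = 201.2/36.40 = 5.527 ns.
Leg 3: 539.2 ns is already measured in the ion's rest frame.
Total: 181.6 + 5.527 + 539.2 ns.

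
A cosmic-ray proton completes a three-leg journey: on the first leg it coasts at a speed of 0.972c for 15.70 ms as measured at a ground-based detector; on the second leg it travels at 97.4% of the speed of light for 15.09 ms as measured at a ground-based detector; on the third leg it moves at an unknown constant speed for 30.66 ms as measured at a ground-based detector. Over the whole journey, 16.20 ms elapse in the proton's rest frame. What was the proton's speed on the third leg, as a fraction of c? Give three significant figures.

β = 0.955

Leg 1: γ = 1/√(1 − 0.972²) = 1/√0.05522 = 4.256; τ_1 = 15.70/4.256 = 3.689 ms.
Leg 2: β = 0.974; γ = 1/√(1 − 0.974²) = 1/√0.05132 = 4.414; τ_2 = 15.09/4.414 = 3.419 ms.
Leg 3: speed unknown; τ_3 = 30.66/γ_3.
Total proper time: 3.689 + 3.419 + τ_3 = 16.20, so τ_3 = 16.20 − 7.108 = 9.092 ms.
γ_3 = 30.66/9.092 = 3.372; β = √(1 − 1/γ²) = √0.9121.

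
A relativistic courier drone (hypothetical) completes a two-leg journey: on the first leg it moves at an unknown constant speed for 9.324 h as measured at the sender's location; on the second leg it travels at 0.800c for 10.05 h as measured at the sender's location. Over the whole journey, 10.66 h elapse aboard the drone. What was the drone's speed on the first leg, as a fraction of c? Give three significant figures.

Leg 1: speed unknown; τ_1 = 9.324/γ_1.
Leg 2: γ = 1/√(1 − 0.800²) = 5/3 ≈ 1.667; τ_2 = 10.05/1.667 = 6.030 h.
Total proper time: τ_1 + 6.030 = 10.66, so τ_1 = 10.66 − 6.030 = 4.630 h.
γ_1 = 9.324/4.630 = 2.014; β = √(1 − 1/γ²) = √0.7534.

β = 0.868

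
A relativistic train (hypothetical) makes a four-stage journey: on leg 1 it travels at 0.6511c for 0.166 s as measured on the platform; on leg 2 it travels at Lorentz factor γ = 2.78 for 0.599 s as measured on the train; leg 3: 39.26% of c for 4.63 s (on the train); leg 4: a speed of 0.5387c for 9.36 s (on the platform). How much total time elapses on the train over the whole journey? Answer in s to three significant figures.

Leg 1: γ = 1/√(1 − 0.6511²) = 1/√0.5761 = 1.318; τ_1 = 0.166/1.318 = 0.1260 s.
Leg 2: 0.599 s is already measured on the train.
Leg 3: 4.63 s is already measured on the train.
Leg 4: γ = 1/√(1 − 0.5387²) = 1/√0.7098 = 1.187; τ_4 = 9.36/1.187 = 7.886 s.
Total: 0.1260 + 0.5990 + 4.630 + 7.886 s.

τ = 13.2 s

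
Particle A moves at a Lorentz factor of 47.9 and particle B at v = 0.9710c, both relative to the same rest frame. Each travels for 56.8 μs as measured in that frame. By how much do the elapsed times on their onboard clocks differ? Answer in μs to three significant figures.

A: γ = 47.9; τ_A = 56.8/47.90 = 1.186 μs.
B: γ = 1/√(1 − 0.9710²) = 1/√0.05716 = 4.183; τ_B = 56.8/4.183 = 13.58 μs.

|τ_A − τ_B| = 12.4 μs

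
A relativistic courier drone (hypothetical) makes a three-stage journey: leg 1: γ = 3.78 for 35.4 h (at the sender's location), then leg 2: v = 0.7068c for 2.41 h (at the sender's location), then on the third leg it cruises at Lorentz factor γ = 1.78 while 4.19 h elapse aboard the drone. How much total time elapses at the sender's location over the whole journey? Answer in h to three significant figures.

Δt = 45.3 h

Leg 1: 35.4 h is already measured at the sender's location.
Leg 2: 2.41 h is already measured at the sender's location.
Leg 3: γ = 1.78; Δt_3 = 1.780 × 4.19 = 7.458 h.
Total: 35.40 + 2.410 + 7.458 h.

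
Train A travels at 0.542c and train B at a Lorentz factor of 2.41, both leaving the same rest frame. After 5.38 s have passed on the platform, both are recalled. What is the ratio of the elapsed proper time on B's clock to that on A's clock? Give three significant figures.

τ_B/τ_A = 0.494

A: γ = 1/√(1 − 0.542²) = 1/√0.7062 = 1.190. B: γ = 2.41.
τ_A/τ_B = γ_B/γ_A = 2.410/1.190 = 2.025, so τ_B/τ_A = 0.4938.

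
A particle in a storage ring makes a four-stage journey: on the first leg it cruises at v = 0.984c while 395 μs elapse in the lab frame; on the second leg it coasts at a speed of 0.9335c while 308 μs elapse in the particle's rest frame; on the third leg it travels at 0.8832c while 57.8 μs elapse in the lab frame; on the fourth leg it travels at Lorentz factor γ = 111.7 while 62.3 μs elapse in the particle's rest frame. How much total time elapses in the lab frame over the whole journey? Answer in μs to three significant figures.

Δt = 8270 μs

Leg 1: 395 μs is already measured in the lab frame.
Leg 2: γ = 1/√(1 − 0.9335²) = 1/√0.1286 = 2.789; Δt_2 = 2.789 × 308 = 858.9 μs.
Leg 3: 57.8 μs is already measured in the lab frame.
Leg 4: γ = 111.7; Δt_4 = 111.7 × 62.3 = 6959 μs.
Total: 395.0 + 858.9 + 57.80 + 6959 μs.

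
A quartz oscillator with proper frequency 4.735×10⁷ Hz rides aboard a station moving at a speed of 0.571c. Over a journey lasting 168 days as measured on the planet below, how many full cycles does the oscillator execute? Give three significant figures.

N = 5.64×10¹⁴

γ = 1/√(1 − 0.571²) = 1/√0.6740 = 1.218
The oscillator's own cycle count is N = f × τ where τ is the proper time aboard the station. τ = Δt/γ = 168/1.218 = 137.9 days = 1.192×10⁷ s.
N = 4.735×10⁷ × 1.192×10⁷ = 5.642×10¹⁴.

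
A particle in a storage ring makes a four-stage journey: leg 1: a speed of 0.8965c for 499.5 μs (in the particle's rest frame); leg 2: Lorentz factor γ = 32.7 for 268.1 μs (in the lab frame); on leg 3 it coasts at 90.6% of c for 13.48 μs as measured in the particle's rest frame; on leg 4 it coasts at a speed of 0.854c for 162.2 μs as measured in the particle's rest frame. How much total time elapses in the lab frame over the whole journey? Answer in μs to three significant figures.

Leg 1: γ = 1/√(1 − 0.8965²) = 1/√0.1963 = 2.257; Δt_1 = 2.257 × 499.5 = 1127 μs.
Leg 2: 268.1 μs is already measured in the lab frame.
Leg 3: β = 0.906; γ = 1/√(1 − 0.906²) = 1/√0.1792 = 2.363; Δt_3 = 2.363 × 13.48 = 31.85 μs.
Leg 4: γ = 1/√(1 − 0.854²) = 1/√0.2707 = 1.922; Δt_4 = 1.922 × 162.2 = 311.8 μs.
Total: 1127 + 268.1 + 31.85 + 311.8 μs.

Δt = 1740 μs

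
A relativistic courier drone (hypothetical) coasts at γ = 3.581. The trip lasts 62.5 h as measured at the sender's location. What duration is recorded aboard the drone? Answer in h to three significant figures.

γ = 3.581
The interval measured at the sender's location is the dilated one; the clock aboard the drone measures the proper time τ = Δt/γ = 62.5/3.581 h.

τ = 17.5 h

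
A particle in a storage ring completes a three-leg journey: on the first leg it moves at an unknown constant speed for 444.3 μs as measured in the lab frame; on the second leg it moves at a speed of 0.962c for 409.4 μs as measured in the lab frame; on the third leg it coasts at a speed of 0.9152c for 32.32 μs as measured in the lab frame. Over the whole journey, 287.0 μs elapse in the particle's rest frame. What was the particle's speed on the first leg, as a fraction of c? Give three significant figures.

β = 0.931

Leg 1: speed unknown; τ_1 = 444.3/γ_1.
Leg 2: γ = 1/√(1 − 0.962²) = 1/√0.07456 = 3.662; τ_2 = 409.4/3.662 = 111.8 μs.
Leg 3: γ = 1/√(1 − 0.9152²) = 1/√0.1624 = 2.481; τ_3 = 32.32/2.481 = 13.02 μs.
Total proper time: τ_1 + 111.8 + 13.02 = 287.0, so τ_1 = 287.0 − 124.8 = 162.2 μs.
γ_1 = 444.3/162.2 = 2.739; β = √(1 − 1/γ²) = √0.8667.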